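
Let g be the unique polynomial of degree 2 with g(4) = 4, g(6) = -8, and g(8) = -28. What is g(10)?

Using the Lagrange interpolation formula with nodes 4, 6, 8:
  L_0(u) = (u - 6)(u - 8) / 8
  L_1(u) = (u - 4)(u - 8) / -4
  L_2(u) = (u - 4)(u - 6) / 8
Then g(u) = 4·L_0(u) - 8·L_1(u) - 28·L_2(u).
Expanding and collecting terms gives g(u) = -u² + 4u + 4.
Evaluating at u = 10: g(10) = -56.

-56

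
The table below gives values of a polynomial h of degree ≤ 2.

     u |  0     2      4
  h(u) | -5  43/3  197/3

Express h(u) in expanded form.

h(u) = 4u^2 + (5/3)u - 5

Write h(u) = au^2 + bu + c. Substituting each data point gives a linear system:
  c = -5
  4a + 2b + c = 43/3
  16a + 4b + c = 197/3
Solving the system yields a = 4, b = 5/3, c = -5.
So h(u) = 4u^2 + (5/3)u - 5.
Check: h(2) = 43/3. ✓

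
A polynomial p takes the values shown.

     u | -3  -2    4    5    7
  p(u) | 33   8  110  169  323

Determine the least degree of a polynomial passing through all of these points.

2

Divided differences on the nodes -3, -2, 4, 5, 7:
  order 0: 33  8  110  169  323
  order 1: -25  17  59  77
  order 2: 6  6  6
  order 3: 0  0
  order 4: 0
The order-2 divided differences are all 6 (nonzero) and every higher order vanishes, so the data lies on a polynomial of degree exactly 2.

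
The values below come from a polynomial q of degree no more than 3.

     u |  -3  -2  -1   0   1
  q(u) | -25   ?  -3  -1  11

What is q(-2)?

On equispaced nodes a degree-3 polynomial has vanishing fourth forward difference, so
  q(-3) - 4·q(-2) + 6·q(-1) - 4·q(0) + q(1) = 0.
Substituting the known values and solving for q(-2):
  -4·q(-2) = 28
  q(-2) = -7.

-7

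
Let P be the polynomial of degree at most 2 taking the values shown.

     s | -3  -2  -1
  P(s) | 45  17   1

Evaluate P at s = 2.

Write P(s) = as^2 + bs + c. Substituting each data point gives a linear system:
  9a - 3b + c = 45
  4a - 2b + c = 17
  a - b + c = 1
Solving the system yields a = 6, b = 2, c = -3.
So P(s) = 6s² + 2s - 3.
Then P(2) = 25.

25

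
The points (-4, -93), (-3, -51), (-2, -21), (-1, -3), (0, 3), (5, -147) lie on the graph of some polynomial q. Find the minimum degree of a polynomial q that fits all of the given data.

2

Divided differences on the nodes -4, -3, -2, -1, 0, 5:
  order 0: -93  -51  -21  -3  3  -147
  order 1: 42  30  18  6  -30
  order 2: -6  -6  -6  -6
  order 3: 0  0  0
  order 4: 0  0
  order 5: 0
The order-2 divided differences are all -6 (nonzero) and every higher order vanishes, so the data lies on a polynomial of degree exactly 2.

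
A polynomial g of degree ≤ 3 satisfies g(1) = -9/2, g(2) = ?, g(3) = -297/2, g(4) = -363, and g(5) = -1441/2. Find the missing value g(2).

-41

The 4 known points determine the degree-3 polynomial uniquely.
Write g(x) = ax^3 + bx^2 + cx + d. Substituting each data point gives a linear system:
  a + b + c + d = -9/2
  27a + 9b + 3c + d = -297/2
  64a + 16b + 4c + d = -363
  125a + 25b + 5c + d = -1441/2
Solving the system yields a = -6, b = 1/2, c = 4, d = -3.
So g(x) = -6x^3 + (1/2)x^2 + 4x - 3.
Then g(2) = -41.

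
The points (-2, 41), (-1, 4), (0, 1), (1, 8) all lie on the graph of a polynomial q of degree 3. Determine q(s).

Using the Lagrange interpolation formula with nodes -2, -1, 0, 1:
  L_0(s) = (s + 1)s(s - 1) / -6
  L_1(s) = (s + 2)s(s - 1) / 2
  L_2(s) = (s + 2)(s + 1)(s - 1) / -2
  L_3(s) = (s + 2)(s + 1)s / 6
Then q(s) = 41·L_0(s) + 4·L_1(s) + 1·L_2(s) + 8·L_3(s).
Expanding and collecting terms gives q(s) = -4s³ + 5s² + 6s + 1.
Check: q(-1) = 4. ✓

q(s) = -4s^3 + 5s^2 + 6s + 1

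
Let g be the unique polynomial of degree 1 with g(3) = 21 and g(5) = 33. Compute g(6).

39

Using the Lagrange interpolation formula with nodes 3, 5:
  L_0(n) = (n - 5) / -2
  L_1(n) = (n - 3) / 2
Then g(n) = 21·L_0(n) + 33·L_1(n).
Expanding and collecting terms gives g(n) = 6n + 3.
Evaluating at n = 6: g(6) = 39.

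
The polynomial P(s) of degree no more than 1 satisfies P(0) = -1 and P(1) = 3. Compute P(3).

Using the Lagrange interpolation formula with nodes 0, 1:
  L_0(s) = (s - 1) / -1
  L_1(s) = s / 1
Then P(s) = -1·L_0(s) + 3·L_1(s).
Expanding and collecting terms gives P(s) = 4s - 1.
Evaluating at s = 3: P(3) = 11.

11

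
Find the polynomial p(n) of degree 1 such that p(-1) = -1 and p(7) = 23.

Using the Lagrange interpolation formula with nodes -1, 7:
  L_0(n) = (n - 7) / -8
  L_1(n) = (n + 1) / 8
Then p(n) = -1·L_0(n) + 23·L_1(n).
Expanding and collecting terms gives p(n) = 3n + 2.
Check: p(-1) = -1. ✓

p(n) = 3n + 2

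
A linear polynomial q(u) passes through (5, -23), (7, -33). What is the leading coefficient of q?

Write q(u) = au + b. Substituting each data point gives a linear system:
  5a + b = -23
  7a + b = -33
Solving the system yields a = -5, b = 2.
So q(u) = -5u + 2.
The leading coefficient is -5.

-5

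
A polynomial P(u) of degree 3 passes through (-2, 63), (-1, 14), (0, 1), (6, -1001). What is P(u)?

P(u) = -5u^3 + 3u^2 - 5u + 1

Using the Lagrange interpolation formula with nodes -2, -1, 0, 6:
  L_0(u) = (u + 1)u(u - 6) / -16
  L_1(u) = (u + 2)u(u - 6) / 7
  L_2(u) = (u + 2)(u + 1)(u - 6) / -12
  L_3(u) = (u + 2)(u + 1)u / 336
Then P(u) = 63·L_0(u) + 14·L_1(u) + 1·L_2(u) - 1001·L_3(u).
Expanding and collecting terms gives P(u) = -5u³ + 3u² - 5u + 1.
Check: P(0) = 1. ✓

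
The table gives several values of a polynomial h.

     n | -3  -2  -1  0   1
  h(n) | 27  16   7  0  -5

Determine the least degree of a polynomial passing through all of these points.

2

Forward differences of the values at n = -3, -2, -1, 0, 1:
  h  : 27  16  7  0  -5
  Δ  : -11  -9  -7  -5
  Δ^2: 2  2  2
  Δ^3: 0  0
  Δ^4: 0
The second differences are constant (2) and nonzero, while all higher differences vanish, so the minimal degree is 2.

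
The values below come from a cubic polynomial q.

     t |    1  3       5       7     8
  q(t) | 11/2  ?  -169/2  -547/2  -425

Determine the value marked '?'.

The 4 known points determine the degree-3 polynomial uniquely.
Write q(t) = at^3 + bt^2 + ct + d. Substituting each data point gives a linear system:
  a + b + c + d = 11/2
  125a + 25b + 5c + d = -169/2
  343a + 49b + 7c + d = -547/2
  512a + 64b + 8c + d = -425
Solving the system yields a = -1, b = 1, c = 5/2, d = 3.
So q(t) = -t^3 + t^2 + (5/2)t + 3.
Then q(3) = -15/2.

-15/2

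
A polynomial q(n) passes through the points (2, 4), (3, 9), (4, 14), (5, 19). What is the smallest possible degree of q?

1

Forward differences of the values at n = 2, 3, 4, 5:
  q  : 4  9  14  19
  Δ  : 5  5  5
  Δ^2: 0  0
  Δ^3: 0
The first differences are constant (5) and nonzero, while all higher differences vanish, so the minimal degree is 1.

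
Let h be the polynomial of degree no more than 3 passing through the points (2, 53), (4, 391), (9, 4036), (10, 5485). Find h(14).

14681

Write h(u) = au^3 + bu^2 + cu + d. Substituting each data point gives a linear system:
  8a + 4b + 2c + d = 53
  64a + 16b + 4c + d = 391
  729a + 81b + 9c + d = 4036
  1000a + 100b + 10c + d = 5485
Solving the system yields a = 5, b = 5, c = -1, d = -5.
So h(u) = 5u^3 + 5u^2 - u - 5.
Then h(14) = 14681.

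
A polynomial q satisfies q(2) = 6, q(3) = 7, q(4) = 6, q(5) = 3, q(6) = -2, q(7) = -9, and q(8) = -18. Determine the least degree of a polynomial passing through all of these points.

Forward differences of the values at x = 2, 3, 4, 5, 6, 7, 8:
  q  : 6  7  6  3  -2  -9  -18
  Δ  : 1  -1  -3  -5  -7  -9
  Δ^2: -2  -2  -2  -2  -2
  Δ^3: 0  0  0  0
  Δ^4: 0  0  0
  Δ^5: 0  0
  Δ^6: 0
The second differences are constant (-2) and nonzero, while all higher differences vanish, so the minimal degree is 2.

2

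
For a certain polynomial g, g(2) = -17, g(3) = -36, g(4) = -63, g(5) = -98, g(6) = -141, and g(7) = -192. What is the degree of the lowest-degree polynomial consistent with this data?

2

Forward differences of the values at n = 2, 3, 4, 5, 6, 7:
  g  : -17  -36  -63  -98  -141  -192
  Δ  : -19  -27  -35  -43  -51
  Δ^2: -8  -8  -8  -8
  Δ^3: 0  0  0
  Δ^4: 0  0
  Δ^5: 0
The second differences are constant (-8) and nonzero, while all higher differences vanish, so the minimal degree is 2.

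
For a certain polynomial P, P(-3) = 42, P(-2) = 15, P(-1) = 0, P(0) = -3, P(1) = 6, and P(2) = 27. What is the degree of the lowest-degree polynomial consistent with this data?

Forward differences of the values at u = -3, -2, -1, 0, 1, 2:
  P  : 42  15  0  -3  6  27
  Δ  : -27  -15  -3  9  21
  Δ^2: 12  12  12  12
  Δ^3: 0  0  0
  Δ^4: 0  0
  Δ^5: 0
The second differences are constant (12) and nonzero, while all higher differences vanish, so the minimal degree is 2.

2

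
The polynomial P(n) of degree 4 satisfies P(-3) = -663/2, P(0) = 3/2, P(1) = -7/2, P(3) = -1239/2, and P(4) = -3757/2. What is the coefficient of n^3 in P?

-6

Write P(n) = an^4 + bn^3 + cn^2 + dn + e. Substituting each data point gives a linear system:
  81a - 27b + 9c - 3d + e = -663/2
  e = 3/2
  a + b + c + d + e = -7/2
  81a + 27b + 9c + 3d + e = -1239/2
  256a + 64b + 16c + 4d + e = -3757/2
Solving the system yields a = -6, b = -6, c = 1, d = 6, e = 3/2.
So P(n) = -6n^4 - 6n^3 + n^2 + 6n + 3/2.
The coefficient of n^3 is -6.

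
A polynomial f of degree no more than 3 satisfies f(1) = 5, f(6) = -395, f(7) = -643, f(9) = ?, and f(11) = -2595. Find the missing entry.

The 4 known points determine the degree-3 polynomial uniquely.
Write f(n) = an^3 + bn^2 + cn + d. Substituting each data point gives a linear system:
  a + b + c + d = 5
  216a + 36b + 6c + d = -395
  343a + 49b + 7c + d = -643
  1331a + 121b + 11c + d = -2595
Solving the system yields a = -2, b = 0, c = 6, d = 1.
So f(n) = -2n³ + 6n + 1.
Then f(9) = -1403.

-1403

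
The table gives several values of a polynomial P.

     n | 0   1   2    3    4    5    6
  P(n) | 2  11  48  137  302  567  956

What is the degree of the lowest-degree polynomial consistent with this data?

3

Forward differences of the values at n = 0, 1, 2, 3, 4, 5, 6:
  P  : 2  11  48  137  302  567  956
  Δ  : 9  37  89  165  265  389
  Δ^2: 28  52  76  100  124
  Δ^3: 24  24  24  24
  Δ^4: 0  0  0
  Δ^5: 0  0
  Δ^6: 0
The third differences are constant (24) and nonzero, while all higher differences vanish, so the minimal degree is 3.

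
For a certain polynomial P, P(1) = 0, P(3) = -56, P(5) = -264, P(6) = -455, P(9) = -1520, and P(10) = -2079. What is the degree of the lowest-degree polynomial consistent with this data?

Divided differences on the nodes 1, 3, 5, 6, 9, 10:
  order 0: 0  -56  -264  -455  -1520  -2079
  order 1: -28  -104  -191  -355  -559
  order 2: -19  -29  -41  -51
  order 3: -2  -2  -2
  order 4: 0  0
  order 5: 0
The order-3 divided differences are all -2 (nonzero) and every higher order vanishes, so the data lies on a polynomial of degree exactly 3.

3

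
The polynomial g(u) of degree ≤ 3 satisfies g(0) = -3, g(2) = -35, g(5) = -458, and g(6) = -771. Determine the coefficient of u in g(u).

4

Write g(u) = au^3 + bu^2 + cu + d. Substituting each data point gives a linear system:
  d = -3
  8a + 4b + 2c + d = -35
  125a + 25b + 5c + d = -458
  216a + 36b + 6c + d = -771
Solving the system yields a = -3, b = -4, c = 4, d = -3.
So g(u) = -3u³ - 4u² + 4u - 3.
The coefficient of u is 4.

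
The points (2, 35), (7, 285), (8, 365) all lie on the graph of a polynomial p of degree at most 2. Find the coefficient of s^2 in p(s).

5

Write p(s) = as^2 + bs + c. Substituting each data point gives a linear system:
  4a + 2b + c = 35
  49a + 7b + c = 285
  64a + 8b + c = 365
Solving the system yields a = 5, b = 5, c = 5.
So p(s) = 5s^2 + 5s + 5.
The leading coefficient is 5.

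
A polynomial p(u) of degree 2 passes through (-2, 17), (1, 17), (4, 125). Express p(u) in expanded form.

p(u) = 6u^2 + 6u + 5

Using the Lagrange interpolation formula with nodes -2, 1, 4:
  L_0(u) = (u - 1)(u - 4) / 18
  L_1(u) = (u + 2)(u - 4) / -9
  L_2(u) = (u + 2)(u - 1) / 18
Then p(u) = 17·L_0(u) + 17·L_1(u) + 125·L_2(u).
Expanding and collecting terms gives p(u) = 6u^2 + 6u + 5.
Check: p(4) = 125. ✓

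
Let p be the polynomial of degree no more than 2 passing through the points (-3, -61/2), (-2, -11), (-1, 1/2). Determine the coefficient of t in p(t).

Write p(t) = at^2 + bt + c. Substituting each data point gives a linear system:
  9a - 3b + c = -61/2
  4a - 2b + c = -11
  a - b + c = 1/2
Solving the system yields a = -4, b = -1/2, c = 4.
So p(t) = -4t^2 - (1/2)t + 4.
The coefficient of t is -1/2.

-1/2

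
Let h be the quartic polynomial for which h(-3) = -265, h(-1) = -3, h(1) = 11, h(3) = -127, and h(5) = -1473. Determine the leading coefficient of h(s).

-3

Write h(s) = as^4 + bs^3 + cs^2 + ds + e. Substituting each data point gives a linear system:
  81a - 27b + 9c - 3d + e = -265
  a - b + c - d + e = -3
  a + b + c + d + e = 11
  81a + 27b + 9c + 3d + e = -127
  625a + 125b + 25c + 5d + e = -1473
Solving the system yields a = -3, b = 2, c = 5, d = 5, e = 2.
So h(s) = -3s⁴ + 2s³ + 5s² + 5s + 2.
The leading coefficient is -3.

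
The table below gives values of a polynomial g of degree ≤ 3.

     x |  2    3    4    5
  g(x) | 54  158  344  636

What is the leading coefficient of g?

4

Write g(x) = ax^3 + bx^2 + cx + d. Substituting each data point gives a linear system:
  8a + 4b + 2c + d = 54
  27a + 9b + 3c + d = 158
  64a + 16b + 4c + d = 344
  125a + 25b + 5c + d = 636
Solving the system yields a = 4, b = 5, c = 3, d = -4.
So g(x) = 4x^3 + 5x^2 + 3x - 4.
The leading coefficient is 4.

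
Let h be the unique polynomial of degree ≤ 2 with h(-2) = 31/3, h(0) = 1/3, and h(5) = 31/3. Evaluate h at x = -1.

Using the Lagrange interpolation formula with nodes -2, 0, 5:
  L_0(x) = x(x - 5) / 14
  L_1(x) = (x + 2)(x - 5) / -10
  L_2(x) = (x + 2)x / 35
Then h(x) = 31/3·L_0(x) + 1/3·L_1(x) + 31/3·L_2(x).
Expanding and collecting terms gives h(x) = x^2 - 3x + 1/3.
Evaluating at x = -1: h(-1) = 13/3.

13/3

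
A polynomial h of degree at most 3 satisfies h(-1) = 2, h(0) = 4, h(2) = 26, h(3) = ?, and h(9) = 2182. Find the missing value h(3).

82

The 4 known points determine the degree-3 polynomial uniquely.
Write h(n) = an^3 + bn^2 + cn + d. Substituting each data point gives a linear system:
  -a + b - c + d = 2
  d = 4
  8a + 4b + 2c + d = 26
  729a + 81b + 9c + d = 2182
Solving the system yields a = 3, b = 0, c = -1, d = 4.
So h(n) = 3n³ - n + 4.
Then h(3) = 82.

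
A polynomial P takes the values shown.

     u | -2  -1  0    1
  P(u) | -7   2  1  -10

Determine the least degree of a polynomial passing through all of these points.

2

Forward differences of the values at u = -2, -1, 0, 1:
  P  : -7  2  1  -10
  Δ  : 9  -1  -11
  Δ^2: -10  -10
  Δ^3: 0
The second differences are constant (-10) and nonzero, while all higher differences vanish, so the minimal degree is 2.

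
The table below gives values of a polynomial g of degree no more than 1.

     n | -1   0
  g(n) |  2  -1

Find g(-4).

11

Write g(n) = an + b. Substituting each data point gives a linear system:
  -a + b = 2
  b = -1
Solving the system yields a = -3, b = -1.
So g(n) = -3n - 1.
Then g(-4) = 11.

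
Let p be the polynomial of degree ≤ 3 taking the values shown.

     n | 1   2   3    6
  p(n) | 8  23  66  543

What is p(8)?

1331

Write p(n) = an^3 + bn^2 + cn + d. Substituting each data point gives a linear system:
  a + b + c + d = 8
  8a + 4b + 2c + d = 23
  27a + 9b + 3c + d = 66
  216a + 36b + 6c + d = 543
Solving the system yields a = 3, b = -4, c = 6, d = 3.
So p(n) = 3n^3 - 4n^2 + 6n + 3.
Then p(8) = 1331.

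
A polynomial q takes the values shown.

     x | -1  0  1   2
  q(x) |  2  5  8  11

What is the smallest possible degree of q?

1

Forward differences of the values at x = -1, 0, 1, 2:
  q  : 2  5  8  11
  Δ  : 3  3  3
  Δ^2: 0  0
  Δ^3: 0
The first differences are constant (3) and nonzero, while all higher differences vanish, so the minimal degree is 1.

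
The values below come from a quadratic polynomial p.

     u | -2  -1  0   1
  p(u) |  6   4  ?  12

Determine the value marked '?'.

6

The 3 known points determine the degree-2 polynomial uniquely.
Write p(u) = au^2 + bu + c. Substituting each data point gives a linear system:
  4a - 2b + c = 6
  a - b + c = 4
  a + b + c = 12
Solving the system yields a = 2, b = 4, c = 6.
So p(u) = 2u^2 + 4u + 6.
Then p(0) = 6.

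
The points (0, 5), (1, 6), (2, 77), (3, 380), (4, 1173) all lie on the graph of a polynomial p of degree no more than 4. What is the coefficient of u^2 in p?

-2

Write p(u) = au^4 + bu^3 + cu^2 + du + e. Substituting each data point gives a linear system:
  e = 5
  a + b + c + d + e = 6
  16a + 8b + 4c + 2d + e = 77
  81a + 27b + 9c + 3d + e = 380
  256a + 64b + 16c + 4d + e = 1173
Solving the system yields a = 4, b = 3, c = -2, d = -4, e = 5.
So p(u) = 4u^4 + 3u^3 - 2u^2 - 4u + 5.
The coefficient of u^2 is -2.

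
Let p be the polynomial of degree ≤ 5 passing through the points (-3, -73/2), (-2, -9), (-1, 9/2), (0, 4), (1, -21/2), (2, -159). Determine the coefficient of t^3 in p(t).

Write p(t) = at^5 + bt^4 + ct^3 + dt^2 + et + k. Substituting each data point gives a linear system:
  -243a + 81b - 27c + 9d - 3e + k = -73/2
  -32a + 16b - 8c + 4d - 2e + k = -9
  -a + b - c + d - e + k = 9/2
  k = 4
  a + b + c + d + e + k = -21/2
  32a + 16b + 8c + 4d + 2e + k = -159
Solving the system yields a = -1, b = -5, c = -5, d = -2, e = -3/2, k = 4.
So p(t) = -t^5 - 5t^4 - 5t^3 - 2t^2 - (3/2)t + 4.
The coefficient of t^3 is -5.

-5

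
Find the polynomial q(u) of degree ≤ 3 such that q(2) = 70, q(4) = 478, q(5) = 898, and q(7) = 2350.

Write q(u) = au^3 + bu^2 + cu + d. Substituting each data point gives a linear system:
  8a + 4b + 2c + d = 70
  64a + 16b + 4c + d = 478
  125a + 25b + 5c + d = 898
  343a + 49b + 7c + d = 2350
Solving the system yields a = 6, b = 6, c = 0, d = -2.
So q(u) = 6u^3 + 6u^2 - 2.
Check: q(4) = 478. ✓

q(u) = 6u^3 + 6u^2 - 2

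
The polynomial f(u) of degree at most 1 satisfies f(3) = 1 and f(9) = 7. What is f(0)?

Write f(u) = au + b. Substituting each data point gives a linear system:
  3a + b = 1
  9a + b = 7
Solving the system yields a = 1, b = -2.
So f(u) = u - 2.
Then f(0) = -2.

-2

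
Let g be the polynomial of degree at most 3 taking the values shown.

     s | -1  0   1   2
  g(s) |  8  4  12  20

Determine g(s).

g(s) = -2s^3 + 6s^2 + 4s + 4

Using the Lagrange interpolation formula with nodes -1, 0, 1, 2:
  L_0(s) = s(s - 1)(s - 2) / -6
  L_1(s) = (s + 1)(s - 1)(s - 2) / 2
  L_2(s) = (s + 1)s(s - 2) / -2
  L_3(s) = (s + 1)s(s - 1) / 6
Then g(s) = 8·L_0(s) + 4·L_1(s) + 12·L_2(s) + 20·L_3(s).
Expanding and collecting terms gives g(s) = -2s^3 + 6s^2 + 4s + 4.
Check: g(-1) = 8. ✓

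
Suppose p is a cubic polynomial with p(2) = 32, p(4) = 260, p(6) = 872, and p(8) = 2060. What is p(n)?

p(n) = 4n^3 + 2n - 4

Using the Lagrange interpolation formula with nodes 2, 4, 6, 8:
  L_0(n) = (n - 4)(n - 6)(n - 8) / -48
  L_1(n) = (n - 2)(n - 6)(n - 8) / 16
  L_2(n) = (n - 2)(n - 4)(n - 8) / -16
  L_3(n) = (n - 2)(n - 4)(n - 6) / 48
Then p(n) = 32·L_0(n) + 260·L_1(n) + 872·L_2(n) + 2060·L_3(n).
Expanding and collecting terms gives p(n) = 4n^3 + 2n - 4.
Check: p(4) = 260. ✓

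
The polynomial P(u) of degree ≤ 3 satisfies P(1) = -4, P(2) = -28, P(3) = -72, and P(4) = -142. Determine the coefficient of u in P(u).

Write P(u) = au^3 + bu^2 + cu + d. Substituting each data point gives a linear system:
  a + b + c + d = -4
  8a + 4b + 2c + d = -28
  27a + 9b + 3c + d = -72
  64a + 16b + 4c + d = -142
Solving the system yields a = -1, b = -4, c = -5, d = 6.
So P(u) = -u^3 - 4u^2 - 5u + 6.
The coefficient of u is -5.

-5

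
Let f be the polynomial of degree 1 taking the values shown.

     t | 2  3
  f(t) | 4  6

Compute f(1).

Using the Lagrange interpolation formula with nodes 2, 3:
  L_0(t) = (t - 3) / -1
  L_1(t) = (t - 2) / 1
Then f(t) = 4·L_0(t) + 6·L_1(t).
Expanding and collecting terms gives f(t) = 2t.
Evaluating at t = 1: f(1) = 2.

2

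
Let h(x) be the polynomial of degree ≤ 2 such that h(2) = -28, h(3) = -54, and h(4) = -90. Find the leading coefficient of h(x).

-5

Write h(x) = ax^2 + bx + c. Substituting each data point gives a linear system:
  4a + 2b + c = -28
  9a + 3b + c = -54
  16a + 4b + c = -90
Solving the system yields a = -5, b = -1, c = -6.
So h(x) = -5x² - x - 6.
The leading coefficient is -5.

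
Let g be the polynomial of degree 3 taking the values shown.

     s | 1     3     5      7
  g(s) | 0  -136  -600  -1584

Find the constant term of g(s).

Write g(s) = as^3 + bs^2 + cs + d. Substituting each data point gives a linear system:
  a + b + c + d = 0
  27a + 9b + 3c + d = -136
  125a + 25b + 5c + d = -600
  343a + 49b + 7c + d = -1584
Solving the system yields a = -4, b = -5, c = 4, d = 5.
So g(s) = -4s³ - 5s² + 4s + 5.
The constant term is 5.

5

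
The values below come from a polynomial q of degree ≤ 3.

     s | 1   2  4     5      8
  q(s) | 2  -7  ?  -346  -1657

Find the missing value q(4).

-157

The 4 known points determine the degree-3 polynomial uniquely.
Write q(s) = as^3 + bs^2 + cs + d. Substituting each data point gives a linear system:
  a + b + c + d = 2
  8a + 4b + 2c + d = -7
  125a + 25b + 5c + d = -346
  512a + 64b + 8c + d = -1657
Solving the system yields a = -4, b = 6, c = 1, d = -1.
So q(s) = -4s^3 + 6s^2 + s - 1.
Then q(4) = -157.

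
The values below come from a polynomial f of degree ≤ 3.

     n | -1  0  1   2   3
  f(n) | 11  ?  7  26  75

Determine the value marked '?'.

6

The 4 known points determine the degree-3 polynomial uniquely.
Write f(n) = an^3 + bn^2 + cn + d. Substituting each data point gives a linear system:
  -a + b - c + d = 11
  a + b + c + d = 7
  8a + 4b + 2c + d = 26
  27a + 9b + 3c + d = 75
Solving the system yields a = 2, b = 3, c = -4, d = 6.
So f(n) = 2n^3 + 3n^2 - 4n + 6.
Then f(0) = 6.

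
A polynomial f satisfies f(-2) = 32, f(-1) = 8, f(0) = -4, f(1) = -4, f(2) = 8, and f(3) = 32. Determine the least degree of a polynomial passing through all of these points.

2

Forward differences of the values at n = -2, -1, 0, 1, 2, 3:
  f  : 32  8  -4  -4  8  32
  Δ  : -24  -12  0  12  24
  Δ^2: 12  12  12  12
  Δ^3: 0  0  0
  Δ^4: 0  0
  Δ^5: 0
The second differences are constant (12) and nonzero, while all higher differences vanish, so the minimal degree is 2.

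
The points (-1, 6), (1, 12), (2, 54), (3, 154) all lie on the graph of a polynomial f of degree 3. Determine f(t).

Write f(t) = at^3 + bt^2 + ct + d. Substituting each data point gives a linear system:
  -a + b - c + d = 6
  a + b + c + d = 12
  8a + 4b + 2c + d = 54
  27a + 9b + 3c + d = 154
Solving the system yields a = 4, b = 5, c = -1, d = 4.
So f(t) = 4t^3 + 5t^2 - t + 4.
Check: f(2) = 54. ✓

f(t) = 4t^3 + 5t^2 - t + 4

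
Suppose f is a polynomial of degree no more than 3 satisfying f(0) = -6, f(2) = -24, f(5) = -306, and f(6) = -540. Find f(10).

Write f(u) = au^3 + bu^2 + cu + d. Substituting each data point gives a linear system:
  d = -6
  8a + 4b + 2c + d = -24
  125a + 25b + 5c + d = -306
  216a + 36b + 6c + d = -540
Solving the system yields a = -3, b = 4, c = -5, d = -6.
So f(u) = -3u^3 + 4u^2 - 5u - 6.
Then f(10) = -2656.

-2656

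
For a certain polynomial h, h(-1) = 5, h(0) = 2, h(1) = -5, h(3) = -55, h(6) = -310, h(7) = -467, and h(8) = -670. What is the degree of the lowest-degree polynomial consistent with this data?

Divided differences on the nodes -1, 0, 1, 3, 6, 7, 8:
  order 0: 5  2  -5  -55  -310  -467  -670
  order 1: -3  -7  -25  -85  -157  -203
  order 2: -2  -6  -12  -18  -23
  order 3: -1  -1  -1  -1
  order 4: 0  0  0
  order 5: 0  0
  order 6: 0
The order-3 divided differences are all -1 (nonzero) and every higher order vanishes, so the data lies on a polynomial of degree exactly 3.

3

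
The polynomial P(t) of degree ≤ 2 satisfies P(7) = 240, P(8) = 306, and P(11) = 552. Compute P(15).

Using the Lagrange interpolation formula with nodes 7, 8, 11:
  L_0(t) = (t - 8)(t - 11) / 4
  L_1(t) = (t - 7)(t - 11) / -3
  L_2(t) = (t - 7)(t - 8) / 12
Then P(t) = 240·L_0(t) + 306·L_1(t) + 552·L_2(t).
Expanding and collecting terms gives P(t) = 4t² + 6t + 2.
Evaluating at t = 15: P(15) = 992.

992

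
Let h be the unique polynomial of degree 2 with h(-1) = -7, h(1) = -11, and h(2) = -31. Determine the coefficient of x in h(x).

Write h(x) = ax^2 + bx + c. Substituting each data point gives a linear system:
  a - b + c = -7
  a + b + c = -11
  4a + 2b + c = -31
Solving the system yields a = -6, b = -2, c = -3.
So h(x) = -6x² - 2x - 3.
The coefficient of x is -2.

-2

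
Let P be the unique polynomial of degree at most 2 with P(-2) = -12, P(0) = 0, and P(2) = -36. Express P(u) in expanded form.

Write P(u) = au^2 + bu + c. Substituting each data point gives a linear system:
  4a - 2b + c = -12
  c = 0
  4a + 2b + c = -36
Solving the system yields a = -6, b = -6, c = 0.
So P(u) = -6u^2 - 6u.
Check: P(-2) = -12. ✓

P(u) = -6u^2 - 6u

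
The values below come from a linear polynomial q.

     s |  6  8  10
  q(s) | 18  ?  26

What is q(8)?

22

The 2 known points determine the degree-1 polynomial uniquely.
Write q(s) = as + b. Substituting each data point gives a linear system:
  6a + b = 18
  10a + b = 26
Solving the system yields a = 2, b = 6.
So q(s) = 2s + 6.
Then q(8) = 22.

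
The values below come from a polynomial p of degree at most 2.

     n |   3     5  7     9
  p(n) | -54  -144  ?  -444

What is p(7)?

-274

The 3 known points determine the degree-2 polynomial uniquely.
Write p(n) = an^2 + bn + c. Substituting each data point gives a linear system:
  9a + 3b + c = -54
  25a + 5b + c = -144
  81a + 9b + c = -444
Solving the system yields a = -5, b = -5, c = 6.
So p(n) = -5n^2 - 5n + 6.
Then p(7) = -274.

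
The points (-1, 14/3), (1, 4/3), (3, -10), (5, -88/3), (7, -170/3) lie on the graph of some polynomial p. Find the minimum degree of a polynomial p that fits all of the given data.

Forward differences of the values at n = -1, 1, 3, 5, 7:
  p  : 14/3  4/3  -10  -88/3  -170/3
  Δ  : -10/3  -34/3  -58/3  -82/3
  Δ^2: -8  -8  -8
  Δ^3: 0  0
  Δ^4: 0
The second differences are constant (-8) and nonzero, while all higher differences vanish, so the minimal degree is 2.

2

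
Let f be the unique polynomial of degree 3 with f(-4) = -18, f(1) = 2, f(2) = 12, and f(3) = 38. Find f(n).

f(n) = n^3 + 2n^2 - 3n + 2

Write f(n) = an^3 + bn^2 + cn + d. Substituting each data point gives a linear system:
  -64a + 16b - 4c + d = -18
  a + b + c + d = 2
  8a + 4b + 2c + d = 12
  27a + 9b + 3c + d = 38
Solving the system yields a = 1, b = 2, c = -3, d = 2.
So f(n) = n³ + 2n² - 3n + 2.
Check: f(3) = 38. ✓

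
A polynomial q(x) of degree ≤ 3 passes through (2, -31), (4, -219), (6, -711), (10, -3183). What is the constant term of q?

-3

Write q(x) = ax^3 + bx^2 + cx + d. Substituting each data point gives a linear system:
  8a + 4b + 2c + d = -31
  64a + 16b + 4c + d = -219
  216a + 36b + 6c + d = -711
  1000a + 100b + 10c + d = -3183
Solving the system yields a = -3, b = -2, c = 2, d = -3.
So q(x) = -3x³ - 2x² + 2x - 3.
The constant term is -3.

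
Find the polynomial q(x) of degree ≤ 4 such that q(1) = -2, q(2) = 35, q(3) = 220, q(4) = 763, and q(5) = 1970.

Using the Lagrange interpolation formula with nodes 1, 2, 3, 4, 5:
  L_0(x) = (x - 2)(x - 3)(x - 4)(x - 5) / 24
  L_1(x) = (x - 1)(x - 3)(x - 4)(x - 5) / -6
  L_2(x) = (x - 1)(x - 2)(x - 4)(x - 5) / 4
  L_3(x) = (x - 1)(x - 2)(x - 3)(x - 5) / -6
  L_4(x) = (x - 1)(x - 2)(x - 3)(x - 4) / 24
Then q(x) = -2·L_0(x) + 35·L_1(x) + 220·L_2(x) + 763·L_3(x) + 1970·L_4(x).
Expanding and collecting terms gives q(x) = 4x^4 - 5x^3 + 4x^2 - 5.
Check: q(3) = 220. ✓

q(x) = 4x^4 - 5x^3 + 4x^2 - 5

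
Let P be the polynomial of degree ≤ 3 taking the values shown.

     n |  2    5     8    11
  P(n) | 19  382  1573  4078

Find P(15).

Write P(n) = an^3 + bn^2 + cn + d. Substituting each data point gives a linear system:
  8a + 4b + 2c + d = 19
  125a + 25b + 5c + d = 382
  512a + 64b + 8c + d = 1573
  1331a + 121b + 11c + d = 4078
Solving the system yields a = 3, b = 1, c = -3, d = -3.
So P(n) = 3n^3 + n^2 - 3n - 3.
Then P(15) = 10302.

10302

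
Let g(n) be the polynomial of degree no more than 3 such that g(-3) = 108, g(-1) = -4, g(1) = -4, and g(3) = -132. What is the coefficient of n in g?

Write g(n) = an^3 + bn^2 + cn + d. Substituting each data point gives a linear system:
  -27a + 9b - 3c + d = 108
  -a + b - c + d = -4
  a + b + c + d = -4
  27a + 9b + 3c + d = -132
Solving the system yields a = -5, b = -1, c = 5, d = -3.
So g(n) = -5n³ - n² + 5n - 3.
The coefficient of n is 5.

5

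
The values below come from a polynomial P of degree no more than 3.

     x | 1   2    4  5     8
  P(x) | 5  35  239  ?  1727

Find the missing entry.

449

The 4 known points determine the degree-3 polynomial uniquely.
Write P(x) = ax^3 + bx^2 + cx + d. Substituting each data point gives a linear system:
  a + b + c + d = 5
  8a + 4b + 2c + d = 35
  64a + 16b + 4c + d = 239
  512a + 64b + 8c + d = 1727
Solving the system yields a = 3, b = 3, c = 0, d = -1.
So P(x) = 3x^3 + 3x^2 - 1.
Then P(5) = 449.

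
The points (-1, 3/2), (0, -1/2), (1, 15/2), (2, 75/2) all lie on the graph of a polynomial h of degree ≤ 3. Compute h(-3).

Forward differences of the values at s = -1, 0, 1, 2:
  h  : 3/2  -1/2  15/2  75/2
  Δ  : -2  8  30
  Δ^2: 10  22
  Δ^3: 12
The third differences are constant, confirming degree 3.
Interpolating (Newton forward form) and evaluating at s = -3 gives h(-3) = -25/2.

-25/2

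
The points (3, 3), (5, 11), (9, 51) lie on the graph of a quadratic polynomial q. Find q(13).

Write q(s) = as^2 + bs + c. Substituting each data point gives a linear system:
  9a + 3b + c = 3
  25a + 5b + c = 11
  81a + 9b + c = 51
Solving the system yields a = 1, b = -4, c = 6.
So q(s) = s^2 - 4s + 6.
Then q(13) = 123.

123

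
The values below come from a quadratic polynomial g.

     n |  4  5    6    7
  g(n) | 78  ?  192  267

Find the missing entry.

129

The 3 known points determine the degree-2 polynomial uniquely.
Write g(n) = an^2 + bn + c. Substituting each data point gives a linear system:
  16a + 4b + c = 78
  36a + 6b + c = 192
  49a + 7b + c = 267
Solving the system yields a = 6, b = -3, c = -6.
So g(n) = 6n² - 3n - 6.
Then g(5) = 129.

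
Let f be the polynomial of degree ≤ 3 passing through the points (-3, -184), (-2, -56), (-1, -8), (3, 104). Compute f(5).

616

Write f(n) = an^3 + bn^2 + cn + d. Substituting each data point gives a linear system:
  -27a + 9b - 3c + d = -184
  -8a + 4b - 2c + d = -56
  -a + b - c + d = -8
  27a + 9b + 3c + d = 104
Solving the system yields a = 6, b = -4, c = -6, d = -4.
So f(n) = 6n^3 - 4n^2 - 6n - 4.
Then f(5) = 616.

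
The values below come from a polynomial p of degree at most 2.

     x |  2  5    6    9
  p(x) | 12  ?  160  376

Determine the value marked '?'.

The 3 known points determine the degree-2 polynomial uniquely.
Write p(x) = ax^2 + bx + c. Substituting each data point gives a linear system:
  4a + 2b + c = 12
  36a + 6b + c = 160
  81a + 9b + c = 376
Solving the system yields a = 5, b = -3, c = -2.
So p(x) = 5x^2 - 3x - 2.
Then p(5) = 108.

108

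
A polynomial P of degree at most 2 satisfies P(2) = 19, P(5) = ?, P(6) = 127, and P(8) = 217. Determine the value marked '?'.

91

The 3 known points determine the degree-2 polynomial uniquely.
Write P(x) = ax^2 + bx + c. Substituting each data point gives a linear system:
  4a + 2b + c = 19
  36a + 6b + c = 127
  64a + 8b + c = 217
Solving the system yields a = 3, b = 3, c = 1.
So P(x) = 3x^2 + 3x + 1.
Then P(5) = 91.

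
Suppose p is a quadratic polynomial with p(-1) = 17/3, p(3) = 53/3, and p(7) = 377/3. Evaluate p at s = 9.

647/3

Write p(s) = as^2 + bs + c. Substituting each data point gives a linear system:
  a - b + c = 17/3
  9a + 3b + c = 53/3
  49a + 7b + c = 377/3
Solving the system yields a = 3, b = -3, c = -1/3.
So p(s) = 3s^2 - 3s - 1/3.
Then p(9) = 647/3.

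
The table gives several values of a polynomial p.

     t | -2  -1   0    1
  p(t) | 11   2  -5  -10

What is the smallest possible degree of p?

Forward differences of the values at t = -2, -1, 0, 1:
  p  : 11  2  -5  -10
  Δ  : -9  -7  -5
  Δ^2: 2  2
  Δ^3: 0
The second differences are constant (2) and nonzero, while all higher differences vanish, so the minimal degree is 2.

2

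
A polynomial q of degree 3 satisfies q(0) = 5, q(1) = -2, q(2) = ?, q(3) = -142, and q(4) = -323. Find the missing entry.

The 4 known points determine the degree-3 polynomial uniquely.
Write q(s) = as^3 + bs^2 + cs + d. Substituting each data point gives a linear system:
  d = 5
  a + b + c + d = -2
  27a + 9b + 3c + d = -142
  64a + 16b + 4c + d = -323
Solving the system yields a = -4, b = -5, c = 2, d = 5.
So q(s) = -4s³ - 5s² + 2s + 5.
Then q(2) = -43.

-43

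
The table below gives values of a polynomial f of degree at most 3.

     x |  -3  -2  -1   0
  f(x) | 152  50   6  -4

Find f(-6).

Forward differences of the values at x = -3, -2, -1, 0:
  f  : 152  50  6  -4
  Δ  : -102  -44  -10
  Δ^2: 58  34
  Δ^3: -24
The third differences are constant, confirming degree 3.
Interpolating (Newton forward form) and evaluating at x = -6 gives f(-6) = 1046.

1046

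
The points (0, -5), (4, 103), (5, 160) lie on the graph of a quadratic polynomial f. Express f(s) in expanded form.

f(s) = 6s^2 + 3s - 5

Write f(s) = as^2 + bs + c. Substituting each data point gives a linear system:
  c = -5
  16a + 4b + c = 103
  25a + 5b + c = 160
Solving the system yields a = 6, b = 3, c = -5.
So f(s) = 6s^2 + 3s - 5.
Check: f(5) = 160. ✓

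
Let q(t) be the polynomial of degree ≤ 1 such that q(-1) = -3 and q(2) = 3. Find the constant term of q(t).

-1

Write q(t) = at + b. Substituting each data point gives a linear system:
  -a + b = -3
  2a + b = 3
Solving the system yields a = 2, b = -1.
So q(t) = 2t - 1.
The constant term is -1.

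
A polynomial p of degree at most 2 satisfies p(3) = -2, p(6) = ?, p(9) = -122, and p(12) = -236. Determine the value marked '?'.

-44

The 3 known points determine the degree-2 polynomial uniquely.
Write p(s) = as^2 + bs + c. Substituting each data point gives a linear system:
  9a + 3b + c = -2
  81a + 9b + c = -122
  144a + 12b + c = -236
Solving the system yields a = -2, b = 4, c = 4.
So p(s) = -2s² + 4s + 4.
Then p(6) = -44.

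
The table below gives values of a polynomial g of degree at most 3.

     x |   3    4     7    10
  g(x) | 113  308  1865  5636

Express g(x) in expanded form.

Write g(x) = ax^3 + bx^2 + cx + d. Substituting each data point gives a linear system:
  27a + 9b + 3c + d = 113
  64a + 16b + 4c + d = 308
  343a + 49b + 7c + d = 1865
  1000a + 100b + 10c + d = 5636
Solving the system yields a = 6, b = -3, c = -6, d = -4.
So g(x) = 6x^3 - 3x^2 - 6x - 4.
Check: g(3) = 113. ✓

g(x) = 6x^3 - 3x^2 - 6x - 4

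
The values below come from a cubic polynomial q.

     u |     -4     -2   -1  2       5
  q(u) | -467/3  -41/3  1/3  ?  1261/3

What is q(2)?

The 4 known points determine the degree-3 polynomial uniquely.
Write q(u) = au^3 + bu^2 + cu + d. Substituting each data point gives a linear system:
  -64a + 16b - 4c + d = -467/3
  -8a + 4b - 2c + d = -41/3
  -a + b - c + d = 1/3
  125a + 25b + 5c + d = 1261/3
Solving the system yields a = 3, b = 2, c = -1, d = 1/3.
So q(u) = 3u^3 + 2u^2 - u + 1/3.
Then q(2) = 91/3.

91/3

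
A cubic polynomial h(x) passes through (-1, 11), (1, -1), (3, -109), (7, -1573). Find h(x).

Write h(x) = ax^3 + bx^2 + cx + d. Substituting each data point gives a linear system:
  -a + b - c + d = 11
  a + b + c + d = -1
  27a + 9b + 3c + d = -109
  343a + 49b + 7c + d = -1573
Solving the system yields a = -5, b = 3, c = -1, d = 2.
So h(x) = -5x^3 + 3x^2 - x + 2.
Check: h(3) = -109. ✓

h(x) = -5x^3 + 3x^2 - x + 2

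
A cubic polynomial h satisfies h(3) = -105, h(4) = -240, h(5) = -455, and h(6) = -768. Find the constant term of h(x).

0

Write h(x) = ax^3 + bx^2 + cx + d. Substituting each data point gives a linear system:
  27a + 9b + 3c + d = -105
  64a + 16b + 4c + d = -240
  125a + 25b + 5c + d = -455
  216a + 36b + 6c + d = -768
Solving the system yields a = -3, b = -4, c = 4, d = 0.
So h(x) = -3x³ - 4x² + 4x.
The constant term is 0.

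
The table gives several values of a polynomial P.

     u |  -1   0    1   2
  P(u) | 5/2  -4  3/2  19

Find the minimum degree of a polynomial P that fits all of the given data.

2

Forward differences of the values at u = -1, 0, 1, 2:
  P  : 5/2  -4  3/2  19
  Δ  : -13/2  11/2  35/2
  Δ^2: 12  12
  Δ^3: 0
The second differences are constant (12) and nonzero, while all higher differences vanish, so the minimal degree is 2.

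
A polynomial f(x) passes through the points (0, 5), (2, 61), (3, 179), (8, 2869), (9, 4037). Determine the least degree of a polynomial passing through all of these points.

3

Divided differences on the nodes 0, 2, 3, 8, 9:
  order 0: 5  61  179  2869  4037
  order 1: 28  118  538  1168
  order 2: 30  70  105
  order 3: 5  5
  order 4: 0
The order-3 divided differences are all 5 (nonzero) and every higher order vanishes, so the data lies on a polynomial of degree exactly 3.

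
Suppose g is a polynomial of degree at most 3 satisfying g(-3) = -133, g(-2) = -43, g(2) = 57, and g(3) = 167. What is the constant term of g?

-1

Write g(x) = ax^3 + bx^2 + cx + d. Substituting each data point gives a linear system:
  -27a + 9b - 3c + d = -133
  -8a + 4b - 2c + d = -43
  8a + 4b + 2c + d = 57
  27a + 9b + 3c + d = 167
Solving the system yields a = 5, b = 2, c = 5, d = -1.
So g(x) = 5x³ + 2x² + 5x - 1.
The constant term is -1.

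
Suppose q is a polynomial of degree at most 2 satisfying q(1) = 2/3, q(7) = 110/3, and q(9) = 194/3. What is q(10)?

Using the Lagrange interpolation formula with nodes 1, 7, 9:
  L_0(t) = (t - 7)(t - 9) / 48
  L_1(t) = (t - 1)(t - 9) / -12
  L_2(t) = (t - 1)(t - 7) / 16
Then q(t) = 2/3·L_0(t) + 110/3·L_1(t) + 194/3·L_2(t).
Expanding and collecting terms gives q(t) = t^2 - 2t + 5/3.
Evaluating at t = 10: q(10) = 245/3.

245/3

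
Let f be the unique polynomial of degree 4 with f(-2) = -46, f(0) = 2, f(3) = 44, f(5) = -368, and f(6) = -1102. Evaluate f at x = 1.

Using the Lagrange interpolation formula with nodes -2, 0, 3, 5, 6:
  L_0(x) = x(x - 3)(x - 5)(x - 6) / 560
  L_1(x) = (x + 2)(x - 3)(x - 5)(x - 6) / -180
  L_2(x) = (x + 2)x(x - 5)(x - 6) / 90
  L_3(x) = (x + 2)x(x - 3)(x - 6) / -70
  L_4(x) = (x + 2)x(x - 3)(x - 5) / 144
Then f(x) = -46·L_0(x) + 2·L_1(x) + 44·L_2(x) - 368·L_3(x) - 1102·L_4(x).
Expanding and collecting terms gives f(x) = -2x^4 + 6x^3 + 6x^2 - 4x + 2.
Evaluating at x = 1: f(1) = 8.

8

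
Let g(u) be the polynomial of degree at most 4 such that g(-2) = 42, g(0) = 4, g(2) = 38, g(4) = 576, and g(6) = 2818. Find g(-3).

163

Write g(u) = au^4 + bu^3 + cu^2 + du + e. Substituting each data point gives a linear system:
  16a - 8b + 4c - 2d + e = 42
  e = 4
  16a + 8b + 4c + 2d + e = 38
  256a + 64b + 16c + 4d + e = 576
  1296a + 216b + 36c + 6d + e = 2818
Solving the system yields a = 2, b = 1, c = 1, d = -5, e = 4.
So g(u) = 2u^4 + u^3 + u^2 - 5u + 4.
Then g(-3) = 163.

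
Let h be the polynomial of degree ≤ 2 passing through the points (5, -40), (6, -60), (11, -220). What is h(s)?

Write h(s) = as^2 + bs + c. Substituting each data point gives a linear system:
  25a + 5b + c = -40
  36a + 6b + c = -60
  121a + 11b + c = -220
Solving the system yields a = -2, b = 2, c = 0.
So h(s) = -2s² + 2s.
Check: h(5) = -40. ✓

h(s) = -2s^2 + 2s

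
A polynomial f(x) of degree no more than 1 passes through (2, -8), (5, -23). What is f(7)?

Write f(x) = ax + b. Substituting each data point gives a linear system:
  2a + b = -8
  5a + b = -23
Solving the system yields a = -5, b = 2.
So f(x) = -5x + 2.
Then f(7) = -33.

-33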